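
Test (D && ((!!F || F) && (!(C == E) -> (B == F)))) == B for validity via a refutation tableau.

Assume the negation and expand:
Initial set: {F ((D && ((!!F || F) && (!(C == E) -> (B == F)))) == B)}.
F ((D && ((!!F || F) && (!(C == E) -> (B == F)))) == B): β-rule — branch into T (D && ((!!F || F) && (!(C == E) -> (B == F)))), F B  //  F (D && ((!!F || F) && (!(C == E) -> (B == F)))), T B.
  branch 1 (add T (D && ((!!F || F) && (!(C == E) -> (B == F)))), F B):
    T (D && ((!!F || F) && (!(C == E) -> (B == F)))): α-rule — add T D, T ((!!F || F) && (!(C == E) -> (B == F))).
    T ((!!F || F) && (!(C == E) -> (B == F))): α-rule — add T (!!F || F), T (!(C == E) -> (B == F)).
    T (!!F || F): β-rule — branch into T !!F  //  T F.
      branch 1.1 (add T !!F):
        T !!F: drop double negation, giving T F.
        T (!(C == E) -> (B == F)): β-rule — branch into F !(C == E)  //  T (B == F).
          branch 1.1.1 (add F !(C == E)):
            F !(C == E): β-rule — branch into T C, T E  //  F C, F E.
              branch 1.1.1.1 (add T C, T E):
                ○ open, literals {B=0, C=1, D=1, E=1, F=1}.
              branch 1.1.1.2 (add F C, F E):
                ○ open, literals {B=0, C=0, D=1, E=0, F=1}.
          branch 1.1.2 (add T (B == F)):
            T (B == F): β-rule — branch into T B, T F  //  F B, F F.
              branch 1.1.2.1 (add T B, T F):
                × closes — contains both B and !B.
              branch 1.1.2.2 (add F B, F F):
                × closes — contains both F and !F.
      branch 1.2 (add T F):
        T (!(C == E) -> (B == F)): β-rule — branch into F !(C == E)  //  T (B == F).
          branch 1.2.1 (add F !(C == E)):
            F !(C == E): β-rule — branch into T C, T E  //  F C, F E.
              branch 1.2.1.1 (add T C, T E):
                ○ open, literals {B=0, C=1, D=1, E=1, F=1}.
              branch 1.2.1.2 (add F C, F E):
                ○ open, literals {B=0, C=0, D=1, E=0, F=1}.
          branch 1.2.2 (add T (B == F)):
            T (B == F): β-rule — branch into T B, T F  //  F B, F F.
              branch 1.2.2.1 (add T B, T F):
                × closes — contains both B and !B.
              branch 1.2.2.2 (add F B, F F):
                × closes — contains both F and !F.
  branch 2 (add F (D && ((!!F || F) && (!(C == E) -> (B == F)))), T B):
    F (D && ((!!F || F) && (!(C == E) -> (B == F)))): β-rule — branch into F D  //  F ((!!F || F) && (!(C == E) -> (B == F))).
      branch 2.1 (add F D):
        ○ open, literals {B=1, D=0}.
      branch 2.2 (add F ((!!F || F) && (!(C == E) -> (B == F)))):
        F ((!!F || F) && (!(C == E) -> (B == F))): β-rule — branch into F (!!F || F)  //  F (!(C == E) -> (B == F)).
          branch 2.2.1 (add F (!!F || F)):
            F (!!F || F): α-rule — add F !!F, F F.
            F !!F: drop double negation, giving F F.
            ○ open, literals {B=1, F=0}.
          branch 2.2.2 (add F (!(C == E) -> (B == F))):
            F (!(C == E) -> (B == F)): α-rule — add T !(C == E), F (B == F).
            T !(C == E): β-rule — branch into T C, F E  //  F C, T E.
              branch 2.2.2.1 (add T C, F E):
                F (B == F): β-rule — branch into T B, F F  //  F B, T F.
                  branch 2.2.2.1.1 (add T B, F F):
                    ○ open, literals {B=1, C=1, E=0, F=0}.
                  branch 2.2.2.1.2 (add F B, T F):
                    × closes — contains both B and !B.
              branch 2.2.2.2 (add F C, T E):
                F (B == F): β-rule — branch into T B, F F  //  F B, T F.
                  branch 2.2.2.2.1 (add T B, F F):
                    ○ open, literals {B=1, C=0, E=1, F=0}.
                  branch 2.2.2.2.2 (add F B, T F):
                    × closes — contains both B and !B.
6 branches closed, 8 open.
An open branch gives a countermodel: B=0, C=1, D=1, E=1, F=1 (unmentioned atoms arbitrary); under it the original formula is false.

Not valid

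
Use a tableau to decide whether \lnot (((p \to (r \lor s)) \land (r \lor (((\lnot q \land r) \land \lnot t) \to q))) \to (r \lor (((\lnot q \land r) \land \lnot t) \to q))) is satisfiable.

Initial set: {\lnot (((p \to (r \lor s)) \land (r \lor (((\lnot q \land r) \land \lnot t) \to q))) \to (r \lor (((\lnot q \land r) \land \lnot t) \to q)))}.
\lnot (((p \to (r \lor s)) \land (r \lor (((\lnot q \land r) \land \lnot t) \to q))) \to (r \lor (((\lnot q \land r) \land \lnot t) \to q))): α-rule — add ((p \to (r \lor s)) \land (r \lor (((\lnot q \land r) \land \lnot t) \to q))), \lnot (r \lor (((\lnot q \land r) \land \lnot t) \to q)).
((p \to (r \lor s)) \land (r \lor (((\lnot q \land r) \land \lnot t) \to q))): α-rule — add (p \to (r \lor s)), (r \lor (((\lnot q \land r) \land \lnot t) \to q)).
\lnot (r \lor (((\lnot q \land r) \land \lnot t) \to q)): α-rule — add \lnot r, \lnot (((\lnot q \land r) \land \lnot t) \to q).
\lnot (((\lnot q \land r) \land \lnot t) \to q): α-rule — add ((\lnot q \land r) \land \lnot t), \lnot q.
((\lnot q \land r) \land \lnot t): α-rule — add (\lnot q \land r), \lnot t.
(\lnot q \land r): α-rule — add \lnot q, r.
× closes — contains both r and \lnot r.
All 1 branch closes.
Every branch closed; the formula is unsatisfiable.

Unsatisfiable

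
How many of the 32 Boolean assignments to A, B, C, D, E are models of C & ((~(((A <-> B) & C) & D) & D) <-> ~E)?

8

Initial set: {(C & ((~(((A <-> B) & C) & D) & D) <-> ~E))}.
(C & ((~(((A <-> B) & C) & D) & D) <-> ~E)): α-rule — add C, ((~(((A <-> B) & C) & D) & D) <-> ~E).
((~(((A <-> B) & C) & D) & D) <-> ~E): β-rule — branch into (~(((A <-> B) & C) & D) & D), ~E  //  ~(~(((A <-> B) & C) & D) & D), ~~E.
  branch 1 (add (~(((A <-> B) & C) & D) & D), ~E):
    (~(((A <-> B) & C) & D) & D): α-rule — add ~(((A <-> B) & C) & D), D.
    ~(((A <-> B) & C) & D): β-rule — branch into ~((A <-> B) & C)  //  ~D.
      branch 1.1 (add ~((A <-> B) & C)):
        ~((A <-> B) & C): β-rule — branch into ~(A <-> B)  //  ~C.
          branch 1.1.1 (add ~(A <-> B)):
            ~(A <-> B): β-rule — branch into A, ~B  //  ~A, B.
              branch 1.1.1.1 (add A, ~B):
                ○ open, literals {A=1, B=0, C=1, D=1, E=0}.
              branch 1.1.1.2 (add ~A, B):
                ○ open, literals {A=0, B=1, C=1, D=1, E=0}.
          branch 1.1.2 (add ~C):
            × closes — contains both C and ~C.
      branch 1.2 (add ~D):
        × closes — contains both D and ~D.
  branch 2 (add ~(~(((A <-> B) & C) & D) & D), ~~E):
    ~(~(((A <-> B) & C) & D) & D): β-rule — branch into ~~(((A <-> B) & C) & D)  //  ~D.
      branch 2.1 (add ~~(((A <-> B) & C) & D)):
        ~~(((A <-> B) & C) & D): α-rule — add ((A <-> B) & C), D.
        ((A <-> B) & C): α-rule — add (A <-> B), C.
        (A <-> B): β-rule — branch into A, B  //  ~A, ~B.
          branch 2.1.1 (add A, B):
            ○ open, literals {A=1, B=1, C=1, D=1, E=1}.
          branch 2.1.2 (add ~A, ~B):
            ○ open, literals {A=0, B=0, C=1, D=1, E=1}.
      branch 2.2 (add ~D):
        ○ open, literals {C=1, D=0, E=1}.
2 branches closed, 5 open.
Each open branch fixes some atoms; the unmentioned ones are free. Counting distinct full assignments: branch {A=1, B=0, C=1, D=1, E=0} (none free) contributes 1 new; branch {A=0, B=1, C=1, D=1, E=0} (none free) contributes 1 new; branch {A=1, B=1, C=1, D=1, E=1} (none free) contributes 1 new; branch {A=0, B=0, C=1, D=1, E=1} (none free) contributes 1 new; branch {C=1, D=0, E=1} (A, B) contributes 4 new. Total: 8.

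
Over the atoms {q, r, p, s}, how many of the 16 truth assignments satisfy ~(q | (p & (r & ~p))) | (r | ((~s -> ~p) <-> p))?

13

Initial set: {(~(q | (p & (r & ~p))) | (r | ((~s -> ~p) <-> p)))}.
(~(q | (p & (r & ~p))) | (r | ((~s -> ~p) <-> p))): β-rule — branch into ~(q | (p & (r & ~p)))  //  (r | ((~s -> ~p) <-> p)).
  branch 1 (add ~(q | (p & (r & ~p)))):
    ~(q | (p & (r & ~p))): α-rule — add ~q, ~(p & (r & ~p)).
    ~(p & (r & ~p)): β-rule — branch into ~p  //  ~(r & ~p).
      branch 1.1 (add ~p):
        ○ open, literals {p=0, q=0}.
      branch 1.2 (add ~(r & ~p)):
        ~(r & ~p): β-rule — branch into ~r  //  ~~p.
          branch 1.2.1 (add ~r):
            ○ open, literals {q=0, r=0}.
          branch 1.2.2 (add ~~p):
            ○ open, literals {p=1, q=0}.
  branch 2 (add (r | ((~s -> ~p) <-> p))):
    (r | ((~s -> ~p) <-> p)): β-rule — branch into r  //  ((~s -> ~p) <-> p).
      branch 2.1 (add r):
        ○ open, literals {r=1}.
      branch 2.2 (add ((~s -> ~p) <-> p)):
        ((~s -> ~p) <-> p): β-rule — branch into (~s -> ~p), p  //  ~(~s -> ~p), ~p.
          branch 2.2.1 (add (~s -> ~p), p):
            (~s -> ~p): β-rule — branch into ~~s  //  ~p.
              branch 2.2.1.1 (add ~~s):
                ○ open, literals {p=1, s=1}.
              branch 2.2.1.2 (add ~p):
                × closes — contains both p and ~p.
          branch 2.2.2 (add ~(~s -> ~p), ~p):
            ~(~s -> ~p): α-rule — add ~s, ~~p.
            × closes — contains both p and ~p.
2 branches closed, 5 open.
Each open branch fixes some atoms; the unmentioned ones are free. Counting distinct full assignments: branch {p=0, q=0} (r, s) contributes 4 new; branch {q=0, r=0} (p, s) contributes 2 new; branch {p=1, q=0} (r, s) contributes 2 new; branch {r=1} (q, p, s) contributes 4 new; branch {p=1, s=1} (q, r) contributes 1 new. Total: 13.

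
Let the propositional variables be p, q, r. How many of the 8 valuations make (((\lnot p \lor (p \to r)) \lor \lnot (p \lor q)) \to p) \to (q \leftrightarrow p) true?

6

Initial set: {((((\lnot p \lor (p \to r)) \lor \lnot (p \lor q)) \to p) \to (q \leftrightarrow p))}.
((((\lnot p \lor (p \to r)) \lor \lnot (p \lor q)) \to p) \to (q \leftrightarrow p)): β-rule — branch into \lnot (((\lnot p \lor (p \to r)) \lor \lnot (p \lor q)) \to p)  //  (q \leftrightarrow p).
  branch 1 (add \lnot (((\lnot p \lor (p \to r)) \lor \lnot (p \lor q)) \to p)):
    \lnot (((\lnot p \lor (p \to r)) \lor \lnot (p \lor q)) \to p): α-rule — add ((\lnot p \lor (p \to r)) \lor \lnot (p \lor q)), \lnot p.
    ((\lnot p \lor (p \to r)) \lor \lnot (p \lor q)): β-rule — branch into (\lnot p \lor (p \to r))  //  \lnot (p \lor q).
      branch 1.1 (add (\lnot p \lor (p \to r))):
        (\lnot p \lor (p \to r)): β-rule — branch into \lnot p  //  (p \to r).
          branch 1.1.1 (add \lnot p):
            ○ open, literals {p=false}.
          branch 1.1.2 (add (p \to r)):
            (p \to r): β-rule — branch into \lnot p  //  r.
              branch 1.1.2.1 (add \lnot p):
                ○ open, literals {p=false}.
              branch 1.1.2.2 (add r):
                ○ open, literals {p=false, r=true}.
      branch 1.2 (add \lnot (p \lor q)):
        \lnot (p \lor q): α-rule — add \lnot p, \lnot q.
        ○ open, literals {p=false, q=false}.
  branch 2 (add (q \leftrightarrow p)):
    (q \leftrightarrow p): β-rule — branch into q, p  //  \lnot q, \lnot p.
      branch 2.1 (add q, p):
        ○ open, literals {p=true, q=true}.
      branch 2.2 (add \lnot q, \lnot p):
        ○ open, literals {p=false, q=false}.
0 branches closed, 6 open.
Each open branch fixes some atoms; the unmentioned ones are free. Counting distinct full assignments: branch {p=false} (q, r) contributes 4 new; branch {p=false} (q, r) contributes 0 new; branch {p=false, r=true} (q) contributes 0 new; branch {p=false, q=false} (r) contributes 0 new; branch {p=true, q=true} (r) contributes 2 new; branch {p=false, q=false} (r) contributes 0 new. Total: 6.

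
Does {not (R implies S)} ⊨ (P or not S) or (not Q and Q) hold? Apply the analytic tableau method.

Yes

Initial set: {not (R implies S); not ((P or not S) or (not Q and Q))}.
not (R implies S): α-rule — add R, not S.
not ((P or not S) or (not Q and Q)): α-rule — add not (P or not S), not (not Q and Q).
not (P or not S): α-rule — add not P, not not S.
× closes — contains both S and not S.
All 1 branch closes.
Every branch closed, so the premises entail the conclusion.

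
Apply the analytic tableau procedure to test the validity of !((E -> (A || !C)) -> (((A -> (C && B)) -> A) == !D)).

Assume the negation and expand:
Initial set: {!!((E -> (A || !C)) -> (((A -> (C && B)) -> A) == !D))}.
!!((E -> (A || !C)) -> (((A -> (C && B)) -> A) == !D)): β-rule — branch into !(E -> (A || !C))  //  (((A -> (C && B)) -> A) == !D).
  branch 1 (add !(E -> (A || !C))):
    !(E -> (A || !C)): α-rule — add E, !(A || !C).
    !(A || !C): α-rule — add !A, !!C.
    ○ open, literals {A=F, C=T, E=T}.
  branch 2 (add (((A -> (C && B)) -> A) == !D)):
    (((A -> (C && B)) -> A) == !D): β-rule — branch into ((A -> (C && B)) -> A), !D  //  !((A -> (C && B)) -> A), !!D.
      branch 2.1 (add ((A -> (C && B)) -> A), !D):
        ((A -> (C && B)) -> A): β-rule — branch into !(A -> (C && B))  //  A.
          branch 2.1.1 (add !(A -> (C && B))):
            !(A -> (C && B)): α-rule — add A, !(C && B).
            !(C && B): β-rule — branch into !C  //  !B.
              branch 2.1.1.1 (add !C):
                ○ open, literals {A=T, C=F, D=F}.
              branch 2.1.1.2 (add !B):
                ○ open, literals {A=T, B=F, D=F}.
          branch 2.1.2 (add A):
            ○ open, literals {A=T, D=F}.
      branch 2.2 (add !((A -> (C && B)) -> A), !!D):
        !((A -> (C && B)) -> A): α-rule — add (A -> (C && B)), !A.
        (A -> (C && B)): β-rule — branch into !A  //  (C && B).
          branch 2.2.1 (add !A):
            ○ open, literals {A=F, D=T}.
          branch 2.2.2 (add (C && B)):
            (C && B): α-rule — add C, B.
            ○ open, literals {A=F, B=T, C=T, D=T}.
0 branches closed, 6 open.
An open branch gives a countermodel: A=F, C=T, E=T (unmentioned atoms arbitrary); under it the original formula is false.

Not valid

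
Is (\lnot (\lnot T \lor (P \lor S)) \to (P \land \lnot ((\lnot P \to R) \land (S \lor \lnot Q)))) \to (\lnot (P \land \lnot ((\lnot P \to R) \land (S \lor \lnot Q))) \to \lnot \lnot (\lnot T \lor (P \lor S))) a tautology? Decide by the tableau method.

Valid

Assume the negation and expand:
Initial set: {\lnot ((\lnot (\lnot T \lor (P \lor S)) \to (P \land \lnot ((\lnot P \to R) \land (S \lor \lnot Q)))) \to (\lnot (P \land \lnot ((\lnot P \to R) \land (S \lor \lnot Q))) \to \lnot \lnot (\lnot T \lor (P \lor S))))}.
\lnot ((\lnot (\lnot T \lor (P \lor S)) \to (P \land \lnot ((\lnot P \to R) \land (S \lor \lnot Q)))) \to (\lnot (P \land \lnot ((\lnot P \to R) \land (S \lor \lnot Q))) \to \lnot \lnot (\lnot T \lor (P \lor S)))): α-rule — add (\lnot (\lnot T \lor (P \lor S)) \to (P \land \lnot ((\lnot P \to R) \land (S \lor \lnot Q)))), \lnot (\lnot (P \land \lnot ((\lnot P \to R) \land (S \lor \lnot Q))) \to \lnot \lnot (\lnot T \lor (P \lor S))).
\lnot (\lnot (P \land \lnot ((\lnot P \to R) \land (S \lor \lnot Q))) \to \lnot \lnot (\lnot T \lor (P \lor S))): α-rule — add \lnot (P \land \lnot ((\lnot P \to R) \land (S \lor \lnot Q))), \lnot \lnot \lnot (\lnot T \lor (P \lor S)).
\lnot \lnot \lnot (\lnot T \lor (P \lor S)): drop double negation, giving \lnot (\lnot T \lor (P \lor S)).
\lnot (\lnot T \lor (P \lor S)): α-rule — add \lnot \lnot T, \lnot (P \lor S).
\lnot (P \lor S): α-rule — add \lnot P, \lnot S.
(\lnot (\lnot T \lor (P \lor S)) \to (P \land \lnot ((\lnot P \to R) \land (S \lor \lnot Q)))): β-rule — branch into \lnot \lnot (\lnot T \lor (P \lor S))  //  (P \land \lnot ((\lnot P \to R) \land (S \lor \lnot Q))).
  branch 1 (add \lnot \lnot (\lnot T \lor (P \lor S))):
    \lnot (P \land \lnot ((\lnot P \to R) \land (S \lor \lnot Q))): β-rule — branch into \lnot P  //  \lnot \lnot ((\lnot P \to R) \land (S \lor \lnot Q)).
      branch 1.1 (add \lnot P):
        \lnot \lnot (\lnot T \lor (P \lor S)): β-rule — branch into \lnot T  //  (P \lor S).
          branch 1.1.1 (add \lnot T):
            × closes — contains both T and \lnot T.
          branch 1.1.2 (add (P \lor S)):
            (P \lor S): β-rule — branch into P  //  S.
              branch 1.1.2.1 (add P):
                × closes — contains both P and \lnot P.
              branch 1.1.2.2 (add S):
                × closes — contains both S and \lnot S.
      branch 1.2 (add \lnot \lnot ((\lnot P \to R) \land (S \lor \lnot Q))):
        \lnot \lnot ((\lnot P \to R) \land (S \lor \lnot Q)): α-rule — add (\lnot P \to R), (S \lor \lnot Q).
        \lnot \lnot (\lnot T \lor (P \lor S)): β-rule — branch into \lnot T  //  (P \lor S).
          branch 1.2.1 (add \lnot T):
            × closes — contains both T and \lnot T.
          branch 1.2.2 (add (P \lor S)):
            (\lnot P \to R): β-rule — branch into \lnot \lnot P  //  R.
              branch 1.2.2.1 (add \lnot \lnot P):
                × closes — contains both P and \lnot P.
              branch 1.2.2.2 (add R):
                (S \lor \lnot Q): β-rule — branch into S  //  \lnot Q.
                  branch 1.2.2.2.1 (add S):
                    × closes — contains both S and \lnot S.
                  branch 1.2.2.2.2 (add \lnot Q):
                    (P \lor S): β-rule — branch into P  //  S.
                      branch 1.2.2.2.2.1 (add P):
                        × closes — contains both P and \lnot P.
                      branch 1.2.2.2.2.2 (add S):
                        × closes — contains both S and \lnot S.
  branch 2 (add (P \land \lnot ((\lnot P \to R) \land (S \lor \lnot Q)))):
    (P \land \lnot ((\lnot P \to R) \land (S \lor \lnot Q))): α-rule — add P, \lnot ((\lnot P \to R) \land (S \lor \lnot Q)).
    × closes — contains both P and \lnot P.
All 9 branches close.
Every branch closed, so the negation is unsatisfiable and the formula is valid.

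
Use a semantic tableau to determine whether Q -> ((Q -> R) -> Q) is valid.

Assume the negation and expand:
Initial set: {F (Q -> ((Q -> R) -> Q))}.
F (Q -> ((Q -> R) -> Q)): α-rule — add T Q, F ((Q -> R) -> Q).
F ((Q -> R) -> Q): α-rule — add T (Q -> R), F Q.
× closes — contains both Q and ~Q.
All 1 branch closes.
Every branch closed, so the negation is unsatisfiable and the formula is valid.

Valid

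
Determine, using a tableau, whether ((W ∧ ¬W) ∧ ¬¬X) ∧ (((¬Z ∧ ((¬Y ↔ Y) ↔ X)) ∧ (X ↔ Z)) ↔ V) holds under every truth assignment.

Assume the negation and expand:
Initial set: {¬(((W ∧ ¬W) ∧ ¬¬X) ∧ (((¬Z ∧ ((¬Y ↔ Y) ↔ X)) ∧ (X ↔ Z)) ↔ V))}.
¬(((W ∧ ¬W) ∧ ¬¬X) ∧ (((¬Z ∧ ((¬Y ↔ Y) ↔ X)) ∧ (X ↔ Z)) ↔ V)): β-rule — branch into ¬((W ∧ ¬W) ∧ ¬¬X)  //  ¬(((¬Z ∧ ((¬Y ↔ Y) ↔ X)) ∧ (X ↔ Z)) ↔ V).
  branch 1 (add ¬((W ∧ ¬W) ∧ ¬¬X)):
    ¬((W ∧ ¬W) ∧ ¬¬X): β-rule — branch into ¬(W ∧ ¬W)  //  ¬¬¬X.
      branch 1.1 (add ¬(W ∧ ¬W)):
        ¬(W ∧ ¬W): β-rule — branch into ¬W  //  ¬¬W.
          branch 1.1.1 (add ¬W):
            ○ open, literals {W=0}.
          branch 1.1.2 (add ¬¬W):
            ○ open, literals {W=1}.
      branch 1.2 (add ¬¬¬X):
        ¬¬¬X: drop double negation, giving ¬X.
        ○ open, literals {X=0}.
  branch 2 (add ¬(((¬Z ∧ ((¬Y ↔ Y) ↔ X)) ∧ (X ↔ Z)) ↔ V)):
    ¬(((¬Z ∧ ((¬Y ↔ Y) ↔ X)) ∧ (X ↔ Z)) ↔ V): β-rule — branch into ((¬Z ∧ ((¬Y ↔ Y) ↔ X)) ∧ (X ↔ Z)), ¬V  //  ¬((¬Z ∧ ((¬Y ↔ Y) ↔ X)) ∧ (X ↔ Z)), V.
      branch 2.1 (add ((¬Z ∧ ((¬Y ↔ Y) ↔ X)) ∧ (X ↔ Z)), ¬V):
        ((¬Z ∧ ((¬Y ↔ Y) ↔ X)) ∧ (X ↔ Z)): α-rule — add (¬Z ∧ ((¬Y ↔ Y) ↔ X)), (X ↔ Z).
        (¬Z ∧ ((¬Y ↔ Y) ↔ X)): α-rule — add ¬Z, ((¬Y ↔ Y) ↔ X).
        (X ↔ Z): β-rule — branch into X, Z  //  ¬X, ¬Z.
          branch 2.1.1 (add X, Z):
            × closes — contains both Z and ¬Z.
          branch 2.1.2 (add ¬X, ¬Z):
            ((¬Y ↔ Y) ↔ X): β-rule — branch into (¬Y ↔ Y), X  //  ¬(¬Y ↔ Y), ¬X.
              branch 2.1.2.1 (add (¬Y ↔ Y), X):
                × closes — contains both X and ¬X.
              branch 2.1.2.2 (add ¬(¬Y ↔ Y), ¬X):
                ¬(¬Y ↔ Y): β-rule — branch into ¬Y, ¬Y  //  ¬¬Y, Y.
                  branch 2.1.2.2.1 (add ¬Y, ¬Y):
                    ○ open, literals {V=0, X=0, Y=0, Z=0}.
                  branch 2.1.2.2.2 (add ¬¬Y, Y):
                    ○ open, literals {V=0, X=0, Y=1, Z=0}.
      branch 2.2 (add ¬((¬Z ∧ ((¬Y ↔ Y) ↔ X)) ∧ (X ↔ Z)), V):
        ¬((¬Z ∧ ((¬Y ↔ Y) ↔ X)) ∧ (X ↔ Z)): β-rule — branch into ¬(¬Z ∧ ((¬Y ↔ Y) ↔ X))  //  ¬(X ↔ Z).
          branch 2.2.1 (add ¬(¬Z ∧ ((¬Y ↔ Y) ↔ X))):
            ¬(¬Z ∧ ((¬Y ↔ Y) ↔ X)): β-rule — branch into ¬¬Z  //  ¬((¬Y ↔ Y) ↔ X).
              branch 2.2.1.1 (add ¬¬Z):
                ○ open, literals {V=1, Z=1}.
              branch 2.2.1.2 (add ¬((¬Y ↔ Y) ↔ X)):
                ¬((¬Y ↔ Y) ↔ X): β-rule — branch into (¬Y ↔ Y), ¬X  //  ¬(¬Y ↔ Y), X.
                  branch 2.2.1.2.1 (add (¬Y ↔ Y), ¬X):
                    (¬Y ↔ Y): β-rule — branch into ¬Y, Y  //  ¬¬Y, ¬Y.
                      branch 2.2.1.2.1.1 (add ¬Y, Y):
                        × closes — contains both Y and ¬Y.
                      branch 2.2.1.2.1.2 (add ¬¬Y, ¬Y):
                        × closes — contains both Y and ¬Y.
                  branch 2.2.1.2.2 (add ¬(¬Y ↔ Y), X):
                    ¬(¬Y ↔ Y): β-rule — branch into ¬Y, ¬Y  //  ¬¬Y, Y.
                      branch 2.2.1.2.2.1 (add ¬Y, ¬Y):
                        ○ open, literals {V=1, X=1, Y=0}.
                      branch 2.2.1.2.2.2 (add ¬¬Y, Y):
                        ○ open, literals {V=1, X=1, Y=1}.
          branch 2.2.2 (add ¬(X ↔ Z)):
            ¬(X ↔ Z): β-rule — branch into X, ¬Z  //  ¬X, Z.
              branch 2.2.2.1 (add X, ¬Z):
                ○ open, literals {V=1, X=1, Z=0}.
              branch 2.2.2.2 (add ¬X, Z):
                ○ open, literals {V=1, X=0, Z=1}.
4 branches closed, 10 open.
An open branch gives a countermodel: W=0 (unmentioned atoms arbitrary); under it the original formula is false.

Not valid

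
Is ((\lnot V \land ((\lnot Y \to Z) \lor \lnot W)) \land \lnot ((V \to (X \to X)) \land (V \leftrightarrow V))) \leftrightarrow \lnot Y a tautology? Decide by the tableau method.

Not valid

Assume the negation and expand:
Initial set: {\lnot (((\lnot V \land ((\lnot Y \to Z) \lor \lnot W)) \land \lnot ((V \to (X \to X)) \land (V \leftrightarrow V))) \leftrightarrow \lnot Y)}.
\lnot (((\lnot V \land ((\lnot Y \to Z) \lor \lnot W)) \land \lnot ((V \to (X \to X)) \land (V \leftrightarrow V))) \leftrightarrow \lnot Y): β-rule — branch into ((\lnot V \land ((\lnot Y \to Z) \lor \lnot W)) \land \lnot ((V \to (X \to X)) \land (V \leftrightarrow V))), \lnot \lnot Y  //  \lnot ((\lnot V \land ((\lnot Y \to Z) \lor \lnot W)) \land \lnot ((V \to (X \to X)) \land (V \leftrightarrow V))), \lnot Y.
  branch 1 (add ((\lnot V \land ((\lnot Y \to Z) \lor \lnot W)) \land \lnot ((V \to (X \to X)) \land (V \leftrightarrow V))), \lnot \lnot Y):
    ((\lnot V \land ((\lnot Y \to Z) \lor \lnot W)) \land \lnot ((V \to (X \to X)) \land (V \leftrightarrow V))): α-rule — add (\lnot V \land ((\lnot Y \to Z) \lor \lnot W)), \lnot ((V \to (X \to X)) \land (V \leftrightarrow V)).
    (\lnot V \land ((\lnot Y \to Z) \lor \lnot W)): α-rule — add \lnot V, ((\lnot Y \to Z) \lor \lnot W).
    \lnot ((V \to (X \to X)) \land (V \leftrightarrow V)): β-rule — branch into \lnot (V \to (X \to X))  //  \lnot (V \leftrightarrow V).
      branch 1.1 (add \lnot (V \to (X \to X))):
        \lnot (V \to (X \to X)): α-rule — add V, \lnot (X \to X).
        × closes — contains both V and \lnot V.
      branch 1.2 (add \lnot (V \leftrightarrow V)):
        ((\lnot Y \to Z) \lor \lnot W): β-rule — branch into (\lnot Y \to Z)  //  \lnot W.
          branch 1.2.1 (add (\lnot Y \to Z)):
            \lnot (V \leftrightarrow V): β-rule — branch into V, \lnot V  //  \lnot V, V.
              branch 1.2.1.1 (add V, \lnot V):
                × closes — contains both V and \lnot V.
              branch 1.2.1.2 (add \lnot V, V):
                × closes — contains both V and \lnot V.
          branch 1.2.2 (add \lnot W):
            \lnot (V \leftrightarrow V): β-rule — branch into V, \lnot V  //  \lnot V, V.
              branch 1.2.2.1 (add V, \lnot V):
                × closes — contains both V and \lnot V.
              branch 1.2.2.2 (add \lnot V, V):
                × closes — contains both V and \lnot V.
  branch 2 (add \lnot ((\lnot V \land ((\lnot Y \to Z) \lor \lnot W)) \land \lnot ((V \to (X \to X)) \land (V \leftrightarrow V))), \lnot Y):
    \lnot ((\lnot V \land ((\lnot Y \to Z) \lor \lnot W)) \land \lnot ((V \to (X \to X)) \land (V \leftrightarrow V))): β-rule — branch into \lnot (\lnot V \land ((\lnot Y \to Z) \lor \lnot W))  //  \lnot \lnot ((V \to (X \to X)) \land (V \leftrightarrow V)).
      branch 2.1 (add \lnot (\lnot V \land ((\lnot Y \to Z) \lor \lnot W))):
        \lnot (\lnot V \land ((\lnot Y \to Z) \lor \lnot W)): β-rule — branch into \lnot \lnot V  //  \lnot ((\lnot Y \to Z) \lor \lnot W).
          branch 2.1.1 (add \lnot \lnot V):
            ○ open, literals {V=true, Y=false}.
          branch 2.1.2 (add \lnot ((\lnot Y \to Z) \lor \lnot W)):
            \lnot ((\lnot Y \to Z) \lor \lnot W): α-rule — add \lnot (\lnot Y \to Z), \lnot \lnot W.
            \lnot (\lnot Y \to Z): α-rule — add \lnot Y, \lnot Z.
            ○ open, literals {W=true, Y=false, Z=false}.
      branch 2.2 (add \lnot \lnot ((V \to (X \to X)) \land (V \leftrightarrow V))):
        \lnot \lnot ((V \to (X \to X)) \land (V \leftrightarrow V)): α-rule — add (V \to (X \to X)), (V \leftrightarrow V).
        (V \to (X \to X)): β-rule — branch into \lnot V  //  (X \to X).
          branch 2.2.1 (add \lnot V):
            (V \leftrightarrow V): β-rule — branch into V, V  //  \lnot V, \lnot V.
              branch 2.2.1.1 (add V, V):
                × closes — contains both V and \lnot V.
              branch 2.2.1.2 (add \lnot V, \lnot V):
                ○ open, literals {V=false, Y=false}.
          branch 2.2.2 (add (X \to X)):
            (V \leftrightarrow V): β-rule — branch into V, V  //  \lnot V, \lnot V.
              branch 2.2.2.1 (add V, V):
                (X \to X): β-rule — branch into \lnot X  //  X.
                  branch 2.2.2.1.1 (add \lnot X):
                    ○ open, literals {V=true, X=false, Y=false}.
                  branch 2.2.2.1.2 (add X):
                    ○ open, literals {V=true, X=true, Y=false}.
              branch 2.2.2.2 (add \lnot V, \lnot V):
                (X \to X): β-rule — branch into \lnot X  //  X.
                  branch 2.2.2.2.1 (add \lnot X):
                    ○ open, literals {V=false, X=false, Y=false}.
                  branch 2.2.2.2.2 (add X):
                    ○ open, literals {V=false, X=true, Y=false}.
6 branches closed, 7 open.
An open branch gives a countermodel: V=true, Y=false (unmentioned atoms arbitrary); under it the original formula is false.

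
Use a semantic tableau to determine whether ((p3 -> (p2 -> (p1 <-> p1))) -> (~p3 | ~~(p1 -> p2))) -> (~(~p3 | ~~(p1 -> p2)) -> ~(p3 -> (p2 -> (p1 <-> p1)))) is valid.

Valid

Assume the negation and expand:
Initial set: {F (((p3 -> (p2 -> (p1 <-> p1))) -> (~p3 | ~~(p1 -> p2))) -> (~(~p3 | ~~(p1 -> p2)) -> ~(p3 -> (p2 -> (p1 <-> p1)))))}.
F (((p3 -> (p2 -> (p1 <-> p1))) -> (~p3 | ~~(p1 -> p2))) -> (~(~p3 | ~~(p1 -> p2)) -> ~(p3 -> (p2 -> (p1 <-> p1))))): α-rule — add T ((p3 -> (p2 -> (p1 <-> p1))) -> (~p3 | ~~(p1 -> p2))), F (~(~p3 | ~~(p1 -> p2)) -> ~(p3 -> (p2 -> (p1 <-> p1)))).
F (~(~p3 | ~~(p1 -> p2)) -> ~(p3 -> (p2 -> (p1 <-> p1)))): α-rule — add T ~(~p3 | ~~(p1 -> p2)), F ~(p3 -> (p2 -> (p1 <-> p1))).
T ~(~p3 | ~~(p1 -> p2)): α-rule — add F ~p3, F ~~(p1 -> p2).
F ~~(p1 -> p2): drop double negation, giving F (p1 -> p2).
F (p1 -> p2): α-rule — add T p1, F p2.
T ((p3 -> (p2 -> (p1 <-> p1))) -> (~p3 | ~~(p1 -> p2))): β-rule — branch into F (p3 -> (p2 -> (p1 <-> p1)))  //  T (~p3 | ~~(p1 -> p2)).
  branch 1 (add F (p3 -> (p2 -> (p1 <-> p1)))):
    F (p3 -> (p2 -> (p1 <-> p1))): α-rule — add T p3, F (p2 -> (p1 <-> p1)).
    F (p2 -> (p1 <-> p1)): α-rule — add T p2, F (p1 <-> p1).
    × closes — contains both p2 and ~p2.
  branch 2 (add T (~p3 | ~~(p1 -> p2))):
    F ~(p3 -> (p2 -> (p1 <-> p1))): β-rule — branch into F p3  //  T (p2 -> (p1 <-> p1)).
      branch 2.1 (add F p3):
        × closes — contains both p3 and ~p3.
      branch 2.2 (add T (p2 -> (p1 <-> p1))):
        T (~p3 | ~~(p1 -> p2)): β-rule — branch into T ~p3  //  T ~~(p1 -> p2).
          branch 2.2.1 (add T ~p3):
            × closes — contains both p3 and ~p3.
          branch 2.2.2 (add T ~~(p1 -> p2)):
            T ~~(p1 -> p2): drop double negation, giving T (p1 -> p2).
            T (p2 -> (p1 <-> p1)): β-rule — branch into F p2  //  T (p1 <-> p1).
              branch 2.2.2.1 (add F p2):
                T (p1 -> p2): β-rule — branch into F p1  //  T p2.
                  branch 2.2.2.1.1 (add F p1):
                    × closes — contains both p1 and ~p1.
                  branch 2.2.2.1.2 (add T p2):
                    × closes — contains both p2 and ~p2.
              branch 2.2.2.2 (add T (p1 <-> p1)):
                T (p1 -> p2): β-rule — branch into F p1  //  T p2.
                  branch 2.2.2.2.1 (add F p1):
                    × closes — contains both p1 and ~p1.
                  branch 2.2.2.2.2 (add T p2):
                    × closes — contains both p2 and ~p2.
All 7 branches close.
Every branch closed, so the negation is unsatisfiable and the formula is valid.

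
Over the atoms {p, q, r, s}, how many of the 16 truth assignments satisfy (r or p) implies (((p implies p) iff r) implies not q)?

Initial set: {((r or p) implies (((p implies p) iff r) implies not q))}.
((r or p) implies (((p implies p) iff r) implies not q)): β-rule — branch into not (r or p)  //  (((p implies p) iff r) implies not q).
  branch 1 (add not (r or p)):
    not (r or p): α-rule — add not r, not p.
    ○ open, literals {p=F, r=F}.
  branch 2 (add (((p implies p) iff r) implies not q)):
    (((p implies p) iff r) implies not q): β-rule — branch into not ((p implies p) iff r)  //  not q.
      branch 2.1 (add not ((p implies p) iff r)):
        not ((p implies p) iff r): β-rule — branch into (p implies p), not r  //  not (p implies p), r.
          branch 2.1.1 (add (p implies p), not r):
            (p implies p): β-rule — branch into not p  //  p.
              branch 2.1.1.1 (add not p):
                ○ open, literals {p=F, r=F}.
              branch 2.1.1.2 (add p):
                ○ open, literals {p=T, r=F}.
          branch 2.1.2 (add not (p implies p), r):
            not (p implies p): α-rule — add p, not p.
            × closes — contains both p and not p.
      branch 2.2 (add not q):
        ○ open, literals {q=F}.
1 branch closed, 4 open.
Each open branch fixes some atoms; the unmentioned ones are free. Counting distinct full assignments: branch {p=F, r=F} (q, s) contributes 4 new; branch {p=F, r=F} (q, s) contributes 0 new; branch {p=T, r=F} (q, s) contributes 4 new; branch {q=F} (p, r, s) contributes 4 new. Total: 12.

12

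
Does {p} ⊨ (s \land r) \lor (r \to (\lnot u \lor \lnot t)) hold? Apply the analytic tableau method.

No

Initial set: {p; \lnot ((s \land r) \lor (r \to (\lnot u \lor \lnot t)))}.
\lnot ((s \land r) \lor (r \to (\lnot u \lor \lnot t))): α-rule — add \lnot (s \land r), \lnot (r \to (\lnot u \lor \lnot t)).
\lnot (r \to (\lnot u \lor \lnot t)): α-rule — add r, \lnot (\lnot u \lor \lnot t).
\lnot (\lnot u \lor \lnot t): α-rule — add \lnot \lnot u, \lnot \lnot t.
\lnot (s \land r): β-rule — branch into \lnot s  //  \lnot r.
  branch 1 (add \lnot s):
    ○ open, literals {p=1, r=1, s=0, t=1, u=1}.
  branch 2 (add \lnot r):
    × closes — contains both r and \lnot r.
1 branch closed, 1 open.
An open branch gives a countermodel: p=1, r=1, s=0, t=1, u=1 (unmentioned atoms arbitrary); the premises hold there but the conclusion fails.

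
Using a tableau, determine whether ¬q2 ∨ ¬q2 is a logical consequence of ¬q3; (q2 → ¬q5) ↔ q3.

Initial set: {T ¬q3; T ((q2 → ¬q5) ↔ q3); F (¬q2 ∨ ¬q2)}.
F (¬q2 ∨ ¬q2): α-rule — add F ¬q2, F ¬q2.
T ((q2 → ¬q5) ↔ q3): β-rule — branch into T (q2 → ¬q5), T q3  //  F (q2 → ¬q5), F q3.
  branch 1 (add T (q2 → ¬q5), T q3):
    × closes — contains both q3 and ¬q3.
  branch 2 (add F (q2 → ¬q5), F q3):
    F (q2 → ¬q5): α-rule — add T q2, F ¬q5.
    ○ open, literals {q2=T, q3=F, q5=T}.
1 branch closed, 1 open.
An open branch gives a countermodel: q2=T, q3=F, q5=T (unmentioned atoms arbitrary); the premises hold there but the conclusion fails.

No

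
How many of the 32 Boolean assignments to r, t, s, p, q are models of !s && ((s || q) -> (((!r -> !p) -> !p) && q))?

Initial set: {(!s && ((s || q) -> (((!r -> !p) -> !p) && q)))}.
(!s && ((s || q) -> (((!r -> !p) -> !p) && q))): α-rule — add !s, ((s || q) -> (((!r -> !p) -> !p) && q)).
((s || q) -> (((!r -> !p) -> !p) && q)): β-rule — branch into !(s || q)  //  (((!r -> !p) -> !p) && q).
  branch 1 (add !(s || q)):
    !(s || q): α-rule — add !s, !q.
    ○ open, literals {q=false, s=false}.
  branch 2 (add (((!r -> !p) -> !p) && q)):
    (((!r -> !p) -> !p) && q): α-rule — add ((!r -> !p) -> !p), q.
    ((!r -> !p) -> !p): β-rule — branch into !(!r -> !p)  //  !p.
      branch 2.1 (add !(!r -> !p)):
        !(!r -> !p): α-rule — add !r, !!p.
        ○ open, literals {p=true, q=true, r=false, s=false}.
      branch 2.2 (add !p):
        ○ open, literals {p=false, q=true, s=false}.
0 branches closed, 3 open.
Each open branch fixes some atoms; the unmentioned ones are free. Counting distinct full assignments: branch {q=false, s=false} (r, t, p) contributes 8 new; branch {p=true, q=true, r=false, s=false} (t) contributes 2 new; branch {p=false, q=true, s=false} (r, t) contributes 4 new. Total: 14.

14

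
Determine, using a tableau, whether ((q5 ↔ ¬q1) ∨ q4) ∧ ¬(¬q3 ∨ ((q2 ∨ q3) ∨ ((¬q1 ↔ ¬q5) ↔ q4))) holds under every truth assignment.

Assume the negation and expand:
Initial set: {¬(((q5 ↔ ¬q1) ∨ q4) ∧ ¬(¬q3 ∨ ((q2 ∨ q3) ∨ ((¬q1 ↔ ¬q5) ↔ q4))))}.
¬(((q5 ↔ ¬q1) ∨ q4) ∧ ¬(¬q3 ∨ ((q2 ∨ q3) ∨ ((¬q1 ↔ ¬q5) ↔ q4)))): β-rule — branch into ¬((q5 ↔ ¬q1) ∨ q4)  //  ¬¬(¬q3 ∨ ((q2 ∨ q3) ∨ ((¬q1 ↔ ¬q5) ↔ q4))).
  branch 1 (add ¬((q5 ↔ ¬q1) ∨ q4)):
    ¬((q5 ↔ ¬q1) ∨ q4): α-rule — add ¬(q5 ↔ ¬q1), ¬q4.
    ¬(q5 ↔ ¬q1): β-rule — branch into q5, ¬¬q1  //  ¬q5, ¬q1.
      branch 1.1 (add q5, ¬¬q1):
        ○ open, literals {q1=T, q4=F, q5=T}.
      branch 1.2 (add ¬q5, ¬q1):
        ○ open, literals {q1=F, q4=F, q5=F}.
  branch 2 (add ¬¬(¬q3 ∨ ((q2 ∨ q3) ∨ ((¬q1 ↔ ¬q5) ↔ q4)))):
    ¬¬(¬q3 ∨ ((q2 ∨ q3) ∨ ((¬q1 ↔ ¬q5) ↔ q4))): β-rule — branch into ¬q3  //  ((q2 ∨ q3) ∨ ((¬q1 ↔ ¬q5) ↔ q4)).
      branch 2.1 (add ¬q3):
        ○ open, literals {q3=F}.
      branch 2.2 (add ((q2 ∨ q3) ∨ ((¬q1 ↔ ¬q5) ↔ q4))):
        ((q2 ∨ q3) ∨ ((¬q1 ↔ ¬q5) ↔ q4)): β-rule — branch into (q2 ∨ q3)  //  ((¬q1 ↔ ¬q5) ↔ q4).
          branch 2.2.1 (add (q2 ∨ q3)):
            (q2 ∨ q3): β-rule — branch into q2  //  q3.
              branch 2.2.1.1 (add q2):
                ○ open, literals {q2=T}.
              branch 2.2.1.2 (add q3):
                ○ open, literals {q3=T}.
          branch 2.2.2 (add ((¬q1 ↔ ¬q5) ↔ q4)):
            ((¬q1 ↔ ¬q5) ↔ q4): β-rule — branch into (¬q1 ↔ ¬q5), q4  //  ¬(¬q1 ↔ ¬q5), ¬q4.
              branch 2.2.2.1 (add (¬q1 ↔ ¬q5), q4):
                (¬q1 ↔ ¬q5): β-rule — branch into ¬q1, ¬q5  //  ¬¬q1, ¬¬q5.
                  branch 2.2.2.1.1 (add ¬q1, ¬q5):
                    ○ open, literals {q1=F, q4=T, q5=F}.
                  branch 2.2.2.1.2 (add ¬¬q1, ¬¬q5):
                    ○ open, literals {q1=T, q4=T, q5=T}.
              branch 2.2.2.2 (add ¬(¬q1 ↔ ¬q5), ¬q4):
                ¬(¬q1 ↔ ¬q5): β-rule — branch into ¬q1, ¬¬q5  //  ¬¬q1, ¬q5.
                  branch 2.2.2.2.1 (add ¬q1, ¬¬q5):
                    ○ open, literals {q1=F, q4=F, q5=T}.
                  branch 2.2.2.2.2 (add ¬¬q1, ¬q5):
                    ○ open, literals {q1=T, q4=F, q5=F}.
0 branches closed, 9 open.
An open branch gives a countermodel: q1=T, q4=F, q5=T (unmentioned atoms arbitrary); under it the original formula is false.

Not valid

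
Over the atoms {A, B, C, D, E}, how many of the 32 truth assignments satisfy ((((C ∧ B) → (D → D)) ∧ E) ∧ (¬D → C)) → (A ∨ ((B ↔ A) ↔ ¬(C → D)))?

29

Initial set: {(((((C ∧ B) → (D → D)) ∧ E) ∧ (¬D → C)) → (A ∨ ((B ↔ A) ↔ ¬(C → D))))}.
(((((C ∧ B) → (D → D)) ∧ E) ∧ (¬D → C)) → (A ∨ ((B ↔ A) ↔ ¬(C → D)))): β-rule — branch into ¬((((C ∧ B) → (D → D)) ∧ E) ∧ (¬D → C))  //  (A ∨ ((B ↔ A) ↔ ¬(C → D))).
  branch 1 (add ¬((((C ∧ B) → (D → D)) ∧ E) ∧ (¬D → C))):
    ¬((((C ∧ B) → (D → D)) ∧ E) ∧ (¬D → C)): β-rule — branch into ¬(((C ∧ B) → (D → D)) ∧ E)  //  ¬(¬D → C).
      branch 1.1 (add ¬(((C ∧ B) → (D → D)) ∧ E)):
        ¬(((C ∧ B) → (D → D)) ∧ E): β-rule — branch into ¬((C ∧ B) → (D → D))  //  ¬E.
          branch 1.1.1 (add ¬((C ∧ B) → (D → D))):
            ¬((C ∧ B) → (D → D)): α-rule — add (C ∧ B), ¬(D → D).
            (C ∧ B): α-rule — add C, B.
            ¬(D → D): α-rule — add D, ¬D.
            × closes — contains both D and ¬D.
          branch 1.1.2 (add ¬E):
            ○ open, literals {E=false}.
      branch 1.2 (add ¬(¬D → C)):
        ¬(¬D → C): α-rule — add ¬D, ¬C.
        ○ open, literals {C=false, D=false}.
  branch 2 (add (A ∨ ((B ↔ A) ↔ ¬(C → D)))):
    (A ∨ ((B ↔ A) ↔ ¬(C → D))): β-rule — branch into A  //  ((B ↔ A) ↔ ¬(C → D)).
      branch 2.1 (add A):
        ○ open, literals {A=true}.
      branch 2.2 (add ((B ↔ A) ↔ ¬(C → D))):
        ((B ↔ A) ↔ ¬(C → D)): β-rule — branch into (B ↔ A), ¬(C → D)  //  ¬(B ↔ A), ¬¬(C → D).
          branch 2.2.1 (add (B ↔ A), ¬(C → D)):
            ¬(C → D): α-rule — add C, ¬D.
            (B ↔ A): β-rule — branch into B, A  //  ¬B, ¬A.
              branch 2.2.1.1 (add B, A):
                ○ open, literals {A=true, B=true, C=true, D=false}.
              branch 2.2.1.2 (add ¬B, ¬A):
                ○ open, literals {A=false, B=false, C=true, D=false}.
          branch 2.2.2 (add ¬(B ↔ A), ¬¬(C → D)):
            ¬(B ↔ A): β-rule — branch into B, ¬A  //  ¬B, A.
              branch 2.2.2.1 (add B, ¬A):
                ¬¬(C → D): β-rule — branch into ¬C  //  D.
                  branch 2.2.2.1.1 (add ¬C):
                    ○ open, literals {A=false, B=true, C=false}.
                  branch 2.2.2.1.2 (add D):
                    ○ open, literals {A=false, B=true, D=true}.
              branch 2.2.2.2 (add ¬B, A):
                ¬¬(C → D): β-rule — branch into ¬C  //  D.
                  branch 2.2.2.2.1 (add ¬C):
                    ○ open, literals {A=true, B=false, C=false}.
                  branch 2.2.2.2.2 (add D):
                    ○ open, literals {A=true, B=false, D=true}.
1 branch closed, 9 open.
Each open branch fixes some atoms; the unmentioned ones are free. Counting distinct full assignments: branch {E=false} (A, B, C, D) contributes 16 new; branch {C=false, D=false} (A, B, E) contributes 4 new; branch {A=true} (B, C, D, E) contributes 6 new; branch {A=true, B=true, C=true, D=false} (E) contributes 0 new; branch {A=false, B=false, C=true, D=false} (E) contributes 1 new; branch {A=false, B=true, C=false} (D, E) contributes 1 new; branch {A=false, B=true, D=true} (C, E) contributes 1 new; branch {A=true, B=false, C=false} (D, E) contributes 0 new; branch {A=true, B=false, D=true} (C, E) contributes 0 new. Total: 29.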